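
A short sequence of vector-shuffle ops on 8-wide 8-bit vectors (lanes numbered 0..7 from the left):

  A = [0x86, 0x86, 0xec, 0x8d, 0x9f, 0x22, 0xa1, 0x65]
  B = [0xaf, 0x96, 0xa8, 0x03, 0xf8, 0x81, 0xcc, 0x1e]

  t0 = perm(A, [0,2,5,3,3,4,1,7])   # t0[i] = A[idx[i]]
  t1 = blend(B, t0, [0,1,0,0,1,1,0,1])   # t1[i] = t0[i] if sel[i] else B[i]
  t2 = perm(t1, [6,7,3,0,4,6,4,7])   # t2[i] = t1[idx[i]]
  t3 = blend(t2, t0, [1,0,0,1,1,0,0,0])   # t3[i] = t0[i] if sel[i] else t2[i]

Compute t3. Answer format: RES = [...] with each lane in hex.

t0 = [0x86, 0xec, 0x22, 0x8d, 0x8d, 0x9f, 0x86, 0x65]
t1 = [0xaf, 0xec, 0xa8, 0x03, 0x8d, 0x9f, 0xcc, 0x65]
t2 = [0xcc, 0x65, 0x03, 0xaf, 0x8d, 0xcc, 0x8d, 0x65]
t3 = [0x86, 0x65, 0x03, 0x8d, 0x8d, 0xcc, 0x8d, 0x65]

RES = [ 0x86  0x65  0x03  0x8d  0x8d  0xcc  0x8d  0x65 ]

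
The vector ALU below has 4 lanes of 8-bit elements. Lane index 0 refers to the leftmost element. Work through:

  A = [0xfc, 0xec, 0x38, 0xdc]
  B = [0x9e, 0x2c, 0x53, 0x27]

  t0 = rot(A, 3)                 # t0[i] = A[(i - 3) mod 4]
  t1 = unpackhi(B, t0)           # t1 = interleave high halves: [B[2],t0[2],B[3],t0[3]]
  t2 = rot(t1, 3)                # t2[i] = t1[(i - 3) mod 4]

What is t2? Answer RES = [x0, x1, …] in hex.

RES = [0xdc, 0x27, 0xfc, 0x53]

→ t0 |ec|38|dc|fc|
→ t1 |53|dc|27|fc|
→ t2 |dc|27|fc|53|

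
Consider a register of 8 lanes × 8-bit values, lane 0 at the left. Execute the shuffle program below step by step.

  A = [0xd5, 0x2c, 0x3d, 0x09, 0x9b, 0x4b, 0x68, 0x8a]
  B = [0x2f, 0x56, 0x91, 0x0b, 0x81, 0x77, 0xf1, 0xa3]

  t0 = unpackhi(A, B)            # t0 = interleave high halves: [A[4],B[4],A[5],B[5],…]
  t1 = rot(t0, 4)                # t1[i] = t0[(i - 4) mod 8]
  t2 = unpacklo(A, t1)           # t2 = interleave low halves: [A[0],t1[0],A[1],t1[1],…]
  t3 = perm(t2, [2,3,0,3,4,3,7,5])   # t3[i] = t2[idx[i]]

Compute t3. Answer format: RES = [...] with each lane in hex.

RES = [0x2c, 0xf1, 0xd5, 0xf1, 0x3d, 0xf1, 0xa3, 0x8a]

→ t0 |9b|81|4b|77|68|f1|8a|a3|
→ t1 |68|f1|8a|a3|9b|81|4b|77|
→ t2 |d5|68|2c|f1|3d|8a|09|a3|
→ t3 |2c|f1|d5|f1|3d|f1|a3|8a|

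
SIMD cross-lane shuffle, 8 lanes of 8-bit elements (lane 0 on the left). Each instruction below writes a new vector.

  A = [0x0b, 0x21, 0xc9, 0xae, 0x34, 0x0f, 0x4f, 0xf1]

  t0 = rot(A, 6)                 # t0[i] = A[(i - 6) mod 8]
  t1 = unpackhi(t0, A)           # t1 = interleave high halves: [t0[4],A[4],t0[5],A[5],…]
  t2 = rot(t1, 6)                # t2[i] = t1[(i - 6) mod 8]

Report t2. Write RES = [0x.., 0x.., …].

t0 = [0xc9, 0xae, 0x34, 0x0f, 0x4f, 0xf1, 0x0b, 0x21]
t1 = [0x4f, 0x34, 0xf1, 0x0f, 0x0b, 0x4f, 0x21, 0xf1]
t2 = [0xf1, 0x0f, 0x0b, 0x4f, 0x21, 0xf1, 0x4f, 0x34]

RES = [ 0xf1  0x0f  0x0b  0x4f  0x21  0xf1  0x4f  0x34 ]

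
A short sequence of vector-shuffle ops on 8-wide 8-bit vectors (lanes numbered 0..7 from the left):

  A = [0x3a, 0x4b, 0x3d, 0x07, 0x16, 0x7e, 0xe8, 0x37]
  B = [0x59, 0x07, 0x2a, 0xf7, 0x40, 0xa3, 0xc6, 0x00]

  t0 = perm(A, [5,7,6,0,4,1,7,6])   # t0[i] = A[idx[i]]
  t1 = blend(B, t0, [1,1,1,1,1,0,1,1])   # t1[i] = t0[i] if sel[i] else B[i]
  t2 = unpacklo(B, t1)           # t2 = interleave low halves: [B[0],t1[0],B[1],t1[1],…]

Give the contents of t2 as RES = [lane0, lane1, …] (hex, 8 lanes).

RES = [ 0x59  0x7e  0x07  0x37  0x2a  0xe8  0xf7  0x3a ]

  t0: 7e 37 e8 3a 16 4b 37 e8
  t1: 7e 37 e8 3a 16 a3 37 e8
  t2: 59 7e 07 37 2a e8 f7 3a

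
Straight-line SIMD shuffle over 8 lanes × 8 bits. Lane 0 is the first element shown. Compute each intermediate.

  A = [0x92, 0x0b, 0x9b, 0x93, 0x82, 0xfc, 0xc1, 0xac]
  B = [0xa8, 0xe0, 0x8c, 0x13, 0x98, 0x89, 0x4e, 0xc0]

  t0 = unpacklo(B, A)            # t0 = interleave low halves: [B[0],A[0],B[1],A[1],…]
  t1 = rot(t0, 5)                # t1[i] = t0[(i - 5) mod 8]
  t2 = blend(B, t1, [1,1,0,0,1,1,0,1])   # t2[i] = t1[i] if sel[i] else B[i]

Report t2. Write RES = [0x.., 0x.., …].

RES = [0x0b, 0x8c, 0x8c, 0x13, 0x93, 0xa8, 0x4e, 0xe0]

→ t0 |a8|92|e0|0b|8c|9b|13|93|
→ t1 |0b|8c|9b|13|93|a8|92|e0|
→ t2 |0b|8c|8c|13|93|a8|4e|e0|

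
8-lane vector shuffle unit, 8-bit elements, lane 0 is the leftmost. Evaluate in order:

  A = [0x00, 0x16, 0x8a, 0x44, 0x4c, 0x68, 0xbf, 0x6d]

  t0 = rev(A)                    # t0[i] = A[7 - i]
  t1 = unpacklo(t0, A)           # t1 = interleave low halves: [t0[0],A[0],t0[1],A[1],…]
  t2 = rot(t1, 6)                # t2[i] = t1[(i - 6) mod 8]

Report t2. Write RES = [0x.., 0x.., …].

RES = [0xbf, 0x16, 0x68, 0x8a, 0x4c, 0x44, 0x6d, 0x00]

  t0: 6d bf 68 4c 44 8a 16 00
  t1: 6d 00 bf 16 68 8a 4c 44
  t2: bf 16 68 8a 4c 44 6d 00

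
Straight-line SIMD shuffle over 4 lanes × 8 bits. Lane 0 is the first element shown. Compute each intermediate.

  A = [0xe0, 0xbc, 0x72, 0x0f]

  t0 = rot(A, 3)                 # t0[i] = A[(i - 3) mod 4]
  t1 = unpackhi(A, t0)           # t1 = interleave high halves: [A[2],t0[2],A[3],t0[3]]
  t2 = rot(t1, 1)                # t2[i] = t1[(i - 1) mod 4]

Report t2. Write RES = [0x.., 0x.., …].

t0 = [0xbc, 0x72, 0x0f, 0xe0]
t1 = [0x72, 0x0f, 0x0f, 0xe0]
t2 = [0xe0, 0x72, 0x0f, 0x0f]

RES = [0xe0, 0x72, 0x0f, 0x0f]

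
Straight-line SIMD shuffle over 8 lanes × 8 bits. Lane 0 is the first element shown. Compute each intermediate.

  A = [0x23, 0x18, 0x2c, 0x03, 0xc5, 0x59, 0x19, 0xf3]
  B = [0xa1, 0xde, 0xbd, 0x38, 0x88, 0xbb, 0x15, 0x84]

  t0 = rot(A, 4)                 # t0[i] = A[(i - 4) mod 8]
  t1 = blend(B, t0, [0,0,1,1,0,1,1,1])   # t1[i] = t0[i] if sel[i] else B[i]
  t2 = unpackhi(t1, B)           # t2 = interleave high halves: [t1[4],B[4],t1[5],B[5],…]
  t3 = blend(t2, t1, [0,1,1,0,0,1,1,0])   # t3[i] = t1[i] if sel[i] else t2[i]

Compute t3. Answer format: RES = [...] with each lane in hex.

RES = [0x88, 0xde, 0x19, 0xbb, 0x2c, 0x18, 0x2c, 0x84]

→ t0 |c5|59|19|f3|23|18|2c|03|
→ t1 |a1|de|19|f3|88|18|2c|03|
→ t2 |88|88|18|bb|2c|15|03|84|
→ t3 |88|de|19|bb|2c|18|2c|84|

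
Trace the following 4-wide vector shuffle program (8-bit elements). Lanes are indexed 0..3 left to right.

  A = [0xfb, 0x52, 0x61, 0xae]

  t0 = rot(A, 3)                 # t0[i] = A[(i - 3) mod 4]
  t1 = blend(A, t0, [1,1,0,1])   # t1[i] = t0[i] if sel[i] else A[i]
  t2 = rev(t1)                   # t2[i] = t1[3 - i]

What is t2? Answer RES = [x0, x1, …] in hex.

t0 = [0x52, 0x61, 0xae, 0xfb]
t1 = [0x52, 0x61, 0x61, 0xfb]
t2 = [0xfb, 0x61, 0x61, 0x52]

RES = [ 0xfb  0x61  0x61  0x52 ]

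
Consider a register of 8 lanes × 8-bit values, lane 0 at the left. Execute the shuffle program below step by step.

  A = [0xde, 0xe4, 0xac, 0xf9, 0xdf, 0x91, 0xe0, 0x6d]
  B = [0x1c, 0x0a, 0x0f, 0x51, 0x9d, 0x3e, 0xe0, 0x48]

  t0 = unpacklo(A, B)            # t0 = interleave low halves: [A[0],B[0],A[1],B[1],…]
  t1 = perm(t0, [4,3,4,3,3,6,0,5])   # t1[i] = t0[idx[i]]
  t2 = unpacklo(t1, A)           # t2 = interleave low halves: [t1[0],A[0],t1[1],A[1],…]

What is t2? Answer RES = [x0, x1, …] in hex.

  t0: de 1c e4 0a ac 0f f9 51
  t1: ac 0a ac 0a 0a f9 de 0f
  t2: ac de 0a e4 ac ac 0a f9

RES = [0xac, 0xde, 0x0a, 0xe4, 0xac, 0xac, 0x0a, 0xf9]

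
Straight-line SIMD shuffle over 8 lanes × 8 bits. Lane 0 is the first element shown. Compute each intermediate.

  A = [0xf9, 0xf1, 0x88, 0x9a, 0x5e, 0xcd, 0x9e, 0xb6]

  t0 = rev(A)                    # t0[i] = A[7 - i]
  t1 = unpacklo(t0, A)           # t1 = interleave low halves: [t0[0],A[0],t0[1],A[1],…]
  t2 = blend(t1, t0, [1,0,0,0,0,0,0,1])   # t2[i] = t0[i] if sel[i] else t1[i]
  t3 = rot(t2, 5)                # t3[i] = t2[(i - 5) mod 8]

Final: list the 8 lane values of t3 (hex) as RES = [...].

RES = [0xf1, 0xcd, 0x88, 0x5e, 0xf9, 0xb6, 0xf9, 0x9e]

  t0: b6 9e cd 5e 9a 88 f1 f9
  t1: b6 f9 9e f1 cd 88 5e 9a
  t2: b6 f9 9e f1 cd 88 5e f9
  t3: f1 cd 88 5e f9 b6 f9 9e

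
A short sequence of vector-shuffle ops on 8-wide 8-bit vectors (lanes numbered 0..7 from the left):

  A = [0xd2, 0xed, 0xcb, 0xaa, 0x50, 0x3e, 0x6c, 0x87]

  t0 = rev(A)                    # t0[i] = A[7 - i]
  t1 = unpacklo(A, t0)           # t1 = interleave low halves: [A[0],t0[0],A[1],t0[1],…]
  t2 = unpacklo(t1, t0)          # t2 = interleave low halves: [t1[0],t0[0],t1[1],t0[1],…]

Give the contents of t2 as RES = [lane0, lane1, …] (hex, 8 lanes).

RES = [0xd2, 0x87, 0x87, 0x6c, 0xed, 0x3e, 0x6c, 0x50]

  t0: 87 6c 3e 50 aa cb ed d2
  t1: d2 87 ed 6c cb 3e aa 50
  t2: d2 87 87 6c ed 3e 6c 50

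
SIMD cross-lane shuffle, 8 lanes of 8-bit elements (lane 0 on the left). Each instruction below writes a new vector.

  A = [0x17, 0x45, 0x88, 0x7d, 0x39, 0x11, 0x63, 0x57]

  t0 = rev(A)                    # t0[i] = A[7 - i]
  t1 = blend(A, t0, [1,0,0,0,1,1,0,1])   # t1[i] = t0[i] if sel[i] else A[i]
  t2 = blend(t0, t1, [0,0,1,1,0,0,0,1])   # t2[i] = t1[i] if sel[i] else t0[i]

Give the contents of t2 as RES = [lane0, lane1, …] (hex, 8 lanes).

t0 = [0x57, 0x63, 0x11, 0x39, 0x7d, 0x88, 0x45, 0x17]
t1 = [0x57, 0x45, 0x88, 0x7d, 0x7d, 0x88, 0x63, 0x17]
t2 = [0x57, 0x63, 0x88, 0x7d, 0x7d, 0x88, 0x45, 0x17]

RES = [ 0x57  0x63  0x88  0x7d  0x7d  0x88  0x45  0x17 ]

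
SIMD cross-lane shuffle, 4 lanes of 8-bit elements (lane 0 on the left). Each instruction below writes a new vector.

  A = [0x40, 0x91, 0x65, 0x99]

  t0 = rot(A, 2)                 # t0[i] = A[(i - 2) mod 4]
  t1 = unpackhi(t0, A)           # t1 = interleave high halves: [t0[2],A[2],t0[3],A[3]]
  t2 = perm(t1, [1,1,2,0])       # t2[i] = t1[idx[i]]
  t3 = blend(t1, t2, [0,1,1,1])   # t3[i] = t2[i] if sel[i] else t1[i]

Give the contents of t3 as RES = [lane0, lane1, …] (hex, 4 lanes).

RES = [0x40, 0x65, 0x91, 0x40]

→ t0 |65|99|40|91|
→ t1 |40|65|91|99|
→ t2 |65|65|91|40|
→ t3 |40|65|91|40|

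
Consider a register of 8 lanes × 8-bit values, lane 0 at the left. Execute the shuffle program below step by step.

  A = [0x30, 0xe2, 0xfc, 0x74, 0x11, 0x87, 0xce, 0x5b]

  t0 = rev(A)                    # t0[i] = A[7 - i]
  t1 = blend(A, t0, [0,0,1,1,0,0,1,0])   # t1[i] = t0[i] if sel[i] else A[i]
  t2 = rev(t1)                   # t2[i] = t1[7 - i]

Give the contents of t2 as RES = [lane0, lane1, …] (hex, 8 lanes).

→ t0 |5b|ce|87|11|74|fc|e2|30|
→ t1 |30|e2|87|11|11|87|e2|5b|
→ t2 |5b|e2|87|11|11|87|e2|30|

RES = [0x5b, 0xe2, 0x87, 0x11, 0x11, 0x87, 0xe2, 0x30]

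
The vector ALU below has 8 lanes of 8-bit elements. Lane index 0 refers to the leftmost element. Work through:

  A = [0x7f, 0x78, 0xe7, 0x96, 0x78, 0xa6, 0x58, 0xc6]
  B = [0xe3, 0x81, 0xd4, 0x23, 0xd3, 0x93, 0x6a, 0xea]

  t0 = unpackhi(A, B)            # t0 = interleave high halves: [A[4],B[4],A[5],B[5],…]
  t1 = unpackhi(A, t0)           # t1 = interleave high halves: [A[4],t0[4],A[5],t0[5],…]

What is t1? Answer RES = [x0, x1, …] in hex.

RES = [0x78, 0x58, 0xa6, 0x6a, 0x58, 0xc6, 0xc6, 0xea]

t0 = [0x78, 0xd3, 0xa6, 0x93, 0x58, 0x6a, 0xc6, 0xea]
t1 = [0x78, 0x58, 0xa6, 0x6a, 0x58, 0xc6, 0xc6, 0xea]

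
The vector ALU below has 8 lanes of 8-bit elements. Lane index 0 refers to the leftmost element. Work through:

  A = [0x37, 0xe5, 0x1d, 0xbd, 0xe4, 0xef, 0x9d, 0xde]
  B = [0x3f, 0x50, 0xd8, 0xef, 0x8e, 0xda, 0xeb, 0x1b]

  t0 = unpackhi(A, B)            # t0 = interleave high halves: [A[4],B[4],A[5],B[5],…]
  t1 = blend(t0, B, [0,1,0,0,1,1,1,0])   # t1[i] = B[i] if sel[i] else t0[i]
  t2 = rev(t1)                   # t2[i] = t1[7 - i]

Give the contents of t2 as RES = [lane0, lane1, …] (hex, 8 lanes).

→ t0 |e4|8e|ef|da|9d|eb|de|1b|
→ t1 |e4|50|ef|da|8e|da|eb|1b|
→ t2 |1b|eb|da|8e|da|ef|50|e4|

RES = [0x1b, 0xeb, 0xda, 0x8e, 0xda, 0xef, 0x50, 0xe4]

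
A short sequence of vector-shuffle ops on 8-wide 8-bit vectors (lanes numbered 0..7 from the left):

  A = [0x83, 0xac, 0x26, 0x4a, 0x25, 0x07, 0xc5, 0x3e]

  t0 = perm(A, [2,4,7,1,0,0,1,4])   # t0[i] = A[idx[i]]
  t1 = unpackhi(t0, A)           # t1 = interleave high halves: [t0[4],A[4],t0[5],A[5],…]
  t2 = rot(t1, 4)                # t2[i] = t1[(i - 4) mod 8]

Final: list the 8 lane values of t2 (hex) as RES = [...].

RES = [0xac, 0xc5, 0x25, 0x3e, 0x83, 0x25, 0x83, 0x07]

t0 = [0x26, 0x25, 0x3e, 0xac, 0x83, 0x83, 0xac, 0x25]
t1 = [0x83, 0x25, 0x83, 0x07, 0xac, 0xc5, 0x25, 0x3e]
t2 = [0xac, 0xc5, 0x25, 0x3e, 0x83, 0x25, 0x83, 0x07]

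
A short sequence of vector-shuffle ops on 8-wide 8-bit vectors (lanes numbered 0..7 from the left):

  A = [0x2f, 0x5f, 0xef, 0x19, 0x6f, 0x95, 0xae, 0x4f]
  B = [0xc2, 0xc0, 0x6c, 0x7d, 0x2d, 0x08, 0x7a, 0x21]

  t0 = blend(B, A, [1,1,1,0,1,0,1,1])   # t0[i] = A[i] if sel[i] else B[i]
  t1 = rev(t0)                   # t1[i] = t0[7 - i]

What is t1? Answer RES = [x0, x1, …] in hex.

→ t0 |2f|5f|ef|7d|6f|08|ae|4f|
→ t1 |4f|ae|08|6f|7d|ef|5f|2f|

RES = [0x4f, 0xae, 0x08, 0x6f, 0x7d, 0xef, 0x5f, 0x2f]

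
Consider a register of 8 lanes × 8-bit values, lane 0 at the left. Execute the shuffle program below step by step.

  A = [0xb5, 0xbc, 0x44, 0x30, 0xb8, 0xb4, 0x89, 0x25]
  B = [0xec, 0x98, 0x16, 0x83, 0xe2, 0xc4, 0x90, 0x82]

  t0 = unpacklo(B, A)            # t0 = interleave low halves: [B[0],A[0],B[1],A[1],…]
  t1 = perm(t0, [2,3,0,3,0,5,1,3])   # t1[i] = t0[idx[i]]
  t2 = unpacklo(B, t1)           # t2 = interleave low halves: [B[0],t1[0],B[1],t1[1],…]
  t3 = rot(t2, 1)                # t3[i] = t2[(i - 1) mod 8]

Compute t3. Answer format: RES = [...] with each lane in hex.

t0 = [0xec, 0xb5, 0x98, 0xbc, 0x16, 0x44, 0x83, 0x30]
t1 = [0x98, 0xbc, 0xec, 0xbc, 0xec, 0x44, 0xb5, 0xbc]
t2 = [0xec, 0x98, 0x98, 0xbc, 0x16, 0xec, 0x83, 0xbc]
t3 = [0xbc, 0xec, 0x98, 0x98, 0xbc, 0x16, 0xec, 0x83]

RES = [0xbc, 0xec, 0x98, 0x98, 0xbc, 0x16, 0xec, 0x83]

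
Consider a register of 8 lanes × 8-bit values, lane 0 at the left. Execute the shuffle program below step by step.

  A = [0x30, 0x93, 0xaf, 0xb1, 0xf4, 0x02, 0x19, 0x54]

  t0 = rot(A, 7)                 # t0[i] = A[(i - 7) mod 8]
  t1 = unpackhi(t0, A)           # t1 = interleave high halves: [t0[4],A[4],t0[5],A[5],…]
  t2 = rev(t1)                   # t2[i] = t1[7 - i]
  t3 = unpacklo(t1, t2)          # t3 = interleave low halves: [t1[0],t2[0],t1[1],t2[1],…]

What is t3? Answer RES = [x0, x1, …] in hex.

  t0: 93 af b1 f4 02 19 54 30
  t1: 02 f4 19 02 54 19 30 54
  t2: 54 30 19 54 02 19 f4 02
  t3: 02 54 f4 30 19 19 02 54

RES = [ 0x02  0x54  0xf4  0x30  0x19  0x19  0x02  0x54 ]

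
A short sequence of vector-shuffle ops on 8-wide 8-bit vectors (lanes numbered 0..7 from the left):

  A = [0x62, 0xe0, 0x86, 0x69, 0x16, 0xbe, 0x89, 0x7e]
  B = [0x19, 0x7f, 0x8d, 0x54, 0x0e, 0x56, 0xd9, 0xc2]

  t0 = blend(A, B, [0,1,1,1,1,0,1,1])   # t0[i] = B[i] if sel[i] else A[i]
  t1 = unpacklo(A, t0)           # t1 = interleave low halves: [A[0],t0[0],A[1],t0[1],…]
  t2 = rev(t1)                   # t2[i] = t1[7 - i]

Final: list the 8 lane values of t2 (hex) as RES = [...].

t0 = [0x62, 0x7f, 0x8d, 0x54, 0x0e, 0xbe, 0xd9, 0xc2]
t1 = [0x62, 0x62, 0xe0, 0x7f, 0x86, 0x8d, 0x69, 0x54]
t2 = [0x54, 0x69, 0x8d, 0x86, 0x7f, 0xe0, 0x62, 0x62]

RES = [ 0x54  0x69  0x8d  0x86  0x7f  0xe0  0x62  0x62 ]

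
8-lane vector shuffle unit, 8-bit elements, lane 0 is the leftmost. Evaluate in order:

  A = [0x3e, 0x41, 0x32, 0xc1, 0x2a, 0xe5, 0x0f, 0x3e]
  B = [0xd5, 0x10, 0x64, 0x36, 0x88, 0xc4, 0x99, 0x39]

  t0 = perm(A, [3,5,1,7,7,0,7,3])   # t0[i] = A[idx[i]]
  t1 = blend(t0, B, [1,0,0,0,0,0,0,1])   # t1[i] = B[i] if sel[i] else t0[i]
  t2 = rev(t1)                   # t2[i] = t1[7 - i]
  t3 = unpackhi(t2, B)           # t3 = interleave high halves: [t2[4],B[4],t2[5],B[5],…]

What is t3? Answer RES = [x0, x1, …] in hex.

RES = [0x3e, 0x88, 0x41, 0xc4, 0xe5, 0x99, 0xd5, 0x39]

→ t0 |c1|e5|41|3e|3e|3e|3e|c1|
→ t1 |d5|e5|41|3e|3e|3e|3e|39|
→ t2 |39|3e|3e|3e|3e|41|e5|d5|
→ t3 |3e|88|41|c4|e5|99|d5|39|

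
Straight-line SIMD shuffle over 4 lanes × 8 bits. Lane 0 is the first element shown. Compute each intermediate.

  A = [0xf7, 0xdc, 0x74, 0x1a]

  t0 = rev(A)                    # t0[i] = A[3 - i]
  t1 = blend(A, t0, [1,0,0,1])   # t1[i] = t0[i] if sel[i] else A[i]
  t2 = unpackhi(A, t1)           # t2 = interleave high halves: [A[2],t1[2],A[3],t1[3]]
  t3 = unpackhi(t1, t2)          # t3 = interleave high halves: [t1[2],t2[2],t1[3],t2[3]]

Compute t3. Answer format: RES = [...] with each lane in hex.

→ t0 |1a|74|dc|f7|
→ t1 |1a|dc|74|f7|
→ t2 |74|74|1a|f7|
→ t3 |74|1a|f7|f7|

RES = [ 0x74  0x1a  0xf7  0xf7 ]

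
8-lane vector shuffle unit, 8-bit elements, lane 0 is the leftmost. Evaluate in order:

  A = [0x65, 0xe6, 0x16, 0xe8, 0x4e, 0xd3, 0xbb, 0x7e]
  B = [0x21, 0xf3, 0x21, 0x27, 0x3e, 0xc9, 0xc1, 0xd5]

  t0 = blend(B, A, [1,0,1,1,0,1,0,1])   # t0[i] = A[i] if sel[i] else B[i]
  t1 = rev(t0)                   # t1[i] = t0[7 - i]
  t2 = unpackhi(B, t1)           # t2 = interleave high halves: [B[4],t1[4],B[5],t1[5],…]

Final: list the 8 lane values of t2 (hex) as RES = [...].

  t0: 65 f3 16 e8 3e d3 c1 7e
  t1: 7e c1 d3 3e e8 16 f3 65
  t2: 3e e8 c9 16 c1 f3 d5 65

RES = [ 0x3e  0xe8  0xc9  0x16  0xc1  0xf3  0xd5  0x65 ]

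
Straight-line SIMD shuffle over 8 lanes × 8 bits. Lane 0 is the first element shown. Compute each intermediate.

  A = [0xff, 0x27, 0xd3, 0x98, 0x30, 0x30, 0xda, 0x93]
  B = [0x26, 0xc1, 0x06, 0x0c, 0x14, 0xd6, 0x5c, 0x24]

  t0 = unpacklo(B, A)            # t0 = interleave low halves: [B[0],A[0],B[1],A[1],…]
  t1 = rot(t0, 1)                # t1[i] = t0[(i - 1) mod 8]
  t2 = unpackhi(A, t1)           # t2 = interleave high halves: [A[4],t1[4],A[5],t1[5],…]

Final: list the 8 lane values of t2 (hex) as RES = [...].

t0 = [0x26, 0xff, 0xc1, 0x27, 0x06, 0xd3, 0x0c, 0x98]
t1 = [0x98, 0x26, 0xff, 0xc1, 0x27, 0x06, 0xd3, 0x0c]
t2 = [0x30, 0x27, 0x30, 0x06, 0xda, 0xd3, 0x93, 0x0c]

RES = [ 0x30  0x27  0x30  0x06  0xda  0xd3  0x93  0x0c ]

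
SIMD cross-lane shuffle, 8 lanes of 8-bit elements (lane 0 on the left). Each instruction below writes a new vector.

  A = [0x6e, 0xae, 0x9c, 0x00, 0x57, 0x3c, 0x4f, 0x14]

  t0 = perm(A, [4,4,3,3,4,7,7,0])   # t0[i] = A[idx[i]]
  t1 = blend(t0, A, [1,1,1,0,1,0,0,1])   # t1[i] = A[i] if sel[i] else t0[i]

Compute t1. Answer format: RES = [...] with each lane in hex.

RES = [ 0x6e  0xae  0x9c  0x00  0x57  0x14  0x14  0x14 ]

→ t0 |57|57|00|00|57|14|14|6e|
→ t1 |6e|ae|9c|00|57|14|14|14|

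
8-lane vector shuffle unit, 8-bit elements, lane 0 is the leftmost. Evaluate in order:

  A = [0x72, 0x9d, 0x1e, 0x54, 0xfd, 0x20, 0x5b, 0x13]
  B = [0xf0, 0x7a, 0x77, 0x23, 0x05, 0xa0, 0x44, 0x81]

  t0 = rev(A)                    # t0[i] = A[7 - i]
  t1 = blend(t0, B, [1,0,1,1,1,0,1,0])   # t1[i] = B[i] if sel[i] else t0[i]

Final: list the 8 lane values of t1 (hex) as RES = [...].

RES = [ 0xf0  0x5b  0x77  0x23  0x05  0x1e  0x44  0x72 ]

t0 = [0x13, 0x5b, 0x20, 0xfd, 0x54, 0x1e, 0x9d, 0x72]
t1 = [0xf0, 0x5b, 0x77, 0x23, 0x05, 0x1e, 0x44, 0x72]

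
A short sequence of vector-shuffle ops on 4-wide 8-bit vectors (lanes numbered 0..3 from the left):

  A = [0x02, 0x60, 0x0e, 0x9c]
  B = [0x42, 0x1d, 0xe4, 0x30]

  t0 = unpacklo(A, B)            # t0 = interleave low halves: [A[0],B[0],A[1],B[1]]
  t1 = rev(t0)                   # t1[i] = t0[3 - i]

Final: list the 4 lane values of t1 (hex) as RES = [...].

→ t0 |02|42|60|1d|
→ t1 |1d|60|42|02|

RES = [ 0x1d  0x60  0x42  0x02 ]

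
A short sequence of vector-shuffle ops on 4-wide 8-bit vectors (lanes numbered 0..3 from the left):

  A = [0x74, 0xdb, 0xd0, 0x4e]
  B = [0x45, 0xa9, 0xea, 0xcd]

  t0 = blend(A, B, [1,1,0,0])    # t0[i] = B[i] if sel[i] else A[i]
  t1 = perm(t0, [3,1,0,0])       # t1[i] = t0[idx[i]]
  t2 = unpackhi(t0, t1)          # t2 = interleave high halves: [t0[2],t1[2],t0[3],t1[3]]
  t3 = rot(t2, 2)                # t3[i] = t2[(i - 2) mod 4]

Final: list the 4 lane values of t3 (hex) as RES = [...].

RES = [0x4e, 0x45, 0xd0, 0x45]

t0 = [0x45, 0xa9, 0xd0, 0x4e]
t1 = [0x4e, 0xa9, 0x45, 0x45]
t2 = [0xd0, 0x45, 0x4e, 0x45]
t3 = [0x4e, 0x45, 0xd0, 0x45]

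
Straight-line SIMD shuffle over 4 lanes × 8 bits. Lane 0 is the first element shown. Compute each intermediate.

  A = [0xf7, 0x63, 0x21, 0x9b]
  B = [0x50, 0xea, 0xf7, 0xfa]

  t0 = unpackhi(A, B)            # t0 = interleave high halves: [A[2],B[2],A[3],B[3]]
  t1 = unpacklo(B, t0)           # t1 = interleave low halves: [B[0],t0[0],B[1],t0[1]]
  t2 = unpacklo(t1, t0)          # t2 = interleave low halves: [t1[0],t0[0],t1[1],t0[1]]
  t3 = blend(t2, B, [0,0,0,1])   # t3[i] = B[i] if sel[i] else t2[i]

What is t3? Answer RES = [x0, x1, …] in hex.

RES = [ 0x50  0x21  0x21  0xfa ]

→ t0 |21|f7|9b|fa|
→ t1 |50|21|ea|f7|
→ t2 |50|21|21|f7|
→ t3 |50|21|21|fa|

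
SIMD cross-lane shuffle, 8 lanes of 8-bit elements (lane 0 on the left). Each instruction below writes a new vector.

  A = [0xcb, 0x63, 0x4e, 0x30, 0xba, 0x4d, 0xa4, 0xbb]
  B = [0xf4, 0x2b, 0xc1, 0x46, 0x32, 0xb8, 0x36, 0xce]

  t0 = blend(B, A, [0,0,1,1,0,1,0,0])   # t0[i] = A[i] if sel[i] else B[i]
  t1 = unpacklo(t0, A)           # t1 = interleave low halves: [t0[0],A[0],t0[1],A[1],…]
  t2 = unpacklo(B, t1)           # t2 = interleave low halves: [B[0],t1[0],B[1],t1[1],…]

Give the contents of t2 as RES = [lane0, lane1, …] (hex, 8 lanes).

RES = [0xf4, 0xf4, 0x2b, 0xcb, 0xc1, 0x2b, 0x46, 0x63]

→ t0 |f4|2b|4e|30|32|4d|36|ce|
→ t1 |f4|cb|2b|63|4e|4e|30|30|
→ t2 |f4|f4|2b|cb|c1|2b|46|63|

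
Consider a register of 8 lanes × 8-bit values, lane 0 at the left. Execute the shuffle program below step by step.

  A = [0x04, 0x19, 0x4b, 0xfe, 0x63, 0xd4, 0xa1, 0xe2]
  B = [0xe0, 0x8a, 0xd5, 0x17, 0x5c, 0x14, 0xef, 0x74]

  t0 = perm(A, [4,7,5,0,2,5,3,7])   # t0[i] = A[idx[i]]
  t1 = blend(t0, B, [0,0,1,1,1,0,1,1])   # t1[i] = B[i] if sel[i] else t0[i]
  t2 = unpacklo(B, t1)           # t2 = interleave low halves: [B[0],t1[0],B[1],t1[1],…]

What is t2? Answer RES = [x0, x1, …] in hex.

RES = [ 0xe0  0x63  0x8a  0xe2  0xd5  0xd5  0x17  0x17 ]

  t0: 63 e2 d4 04 4b d4 fe e2
  t1: 63 e2 d5 17 5c d4 ef 74
  t2: e0 63 8a e2 d5 d5 17 17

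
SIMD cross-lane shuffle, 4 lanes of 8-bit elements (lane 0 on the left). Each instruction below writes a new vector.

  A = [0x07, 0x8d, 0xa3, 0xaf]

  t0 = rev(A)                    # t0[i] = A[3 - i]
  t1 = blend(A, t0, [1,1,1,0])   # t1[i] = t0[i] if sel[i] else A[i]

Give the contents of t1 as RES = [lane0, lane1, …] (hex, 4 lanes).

  t0: af a3 8d 07
  t1: af a3 8d af

RES = [ 0xaf  0xa3  0x8d  0xaf ]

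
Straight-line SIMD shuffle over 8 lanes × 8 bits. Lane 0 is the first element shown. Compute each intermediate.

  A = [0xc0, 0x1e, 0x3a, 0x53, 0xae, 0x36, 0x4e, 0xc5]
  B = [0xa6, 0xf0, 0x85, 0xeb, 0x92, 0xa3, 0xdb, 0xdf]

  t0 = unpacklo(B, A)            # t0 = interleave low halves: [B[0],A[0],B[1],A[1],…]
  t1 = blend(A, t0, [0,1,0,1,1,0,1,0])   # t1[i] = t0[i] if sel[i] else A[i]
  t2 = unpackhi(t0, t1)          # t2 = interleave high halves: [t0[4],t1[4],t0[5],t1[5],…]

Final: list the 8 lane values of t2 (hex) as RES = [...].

RES = [0x85, 0x85, 0x3a, 0x36, 0xeb, 0xeb, 0x53, 0xc5]

→ t0 |a6|c0|f0|1e|85|3a|eb|53|
→ t1 |c0|c0|3a|1e|85|36|eb|c5|
→ t2 |85|85|3a|36|eb|eb|53|c5|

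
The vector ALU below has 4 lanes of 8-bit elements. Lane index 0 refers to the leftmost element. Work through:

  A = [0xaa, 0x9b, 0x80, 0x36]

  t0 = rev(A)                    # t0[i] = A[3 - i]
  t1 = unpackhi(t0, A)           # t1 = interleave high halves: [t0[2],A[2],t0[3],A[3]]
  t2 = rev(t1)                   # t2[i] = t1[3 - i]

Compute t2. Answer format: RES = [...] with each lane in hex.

  t0: 36 80 9b aa
  t1: 9b 80 aa 36
  t2: 36 aa 80 9b

RES = [ 0x36  0xaa  0x80  0x9b ]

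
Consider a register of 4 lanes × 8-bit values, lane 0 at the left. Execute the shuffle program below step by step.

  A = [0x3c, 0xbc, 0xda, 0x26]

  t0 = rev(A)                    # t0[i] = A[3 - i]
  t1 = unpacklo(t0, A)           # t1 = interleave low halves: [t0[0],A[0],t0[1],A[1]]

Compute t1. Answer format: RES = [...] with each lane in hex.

t0 = [0x26, 0xda, 0xbc, 0x3c]
t1 = [0x26, 0x3c, 0xda, 0xbc]

RES = [0x26, 0x3c, 0xda, 0xbc]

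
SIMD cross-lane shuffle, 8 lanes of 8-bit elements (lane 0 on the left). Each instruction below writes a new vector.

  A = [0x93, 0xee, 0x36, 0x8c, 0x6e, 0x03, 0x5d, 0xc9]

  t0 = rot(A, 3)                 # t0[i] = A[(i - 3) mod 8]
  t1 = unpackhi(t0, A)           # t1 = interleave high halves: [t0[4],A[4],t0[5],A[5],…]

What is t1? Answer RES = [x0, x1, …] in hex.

t0 = [0x03, 0x5d, 0xc9, 0x93, 0xee, 0x36, 0x8c, 0x6e]
t1 = [0xee, 0x6e, 0x36, 0x03, 0x8c, 0x5d, 0x6e, 0xc9]

RES = [ 0xee  0x6e  0x36  0x03  0x8c  0x5d  0x6e  0xc9 ]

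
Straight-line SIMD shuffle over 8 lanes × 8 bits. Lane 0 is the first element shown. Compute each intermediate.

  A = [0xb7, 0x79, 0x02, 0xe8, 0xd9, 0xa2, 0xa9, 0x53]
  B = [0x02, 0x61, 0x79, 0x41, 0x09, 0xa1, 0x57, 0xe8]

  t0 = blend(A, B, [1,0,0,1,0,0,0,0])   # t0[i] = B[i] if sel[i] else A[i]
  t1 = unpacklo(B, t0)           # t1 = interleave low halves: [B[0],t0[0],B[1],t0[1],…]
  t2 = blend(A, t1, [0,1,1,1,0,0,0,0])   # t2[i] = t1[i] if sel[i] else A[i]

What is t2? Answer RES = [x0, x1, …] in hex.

t0 = [0x02, 0x79, 0x02, 0x41, 0xd9, 0xa2, 0xa9, 0x53]
t1 = [0x02, 0x02, 0x61, 0x79, 0x79, 0x02, 0x41, 0x41]
t2 = [0xb7, 0x02, 0x61, 0x79, 0xd9, 0xa2, 0xa9, 0x53]

RES = [0xb7, 0x02, 0x61, 0x79, 0xd9, 0xa2, 0xa9, 0x53]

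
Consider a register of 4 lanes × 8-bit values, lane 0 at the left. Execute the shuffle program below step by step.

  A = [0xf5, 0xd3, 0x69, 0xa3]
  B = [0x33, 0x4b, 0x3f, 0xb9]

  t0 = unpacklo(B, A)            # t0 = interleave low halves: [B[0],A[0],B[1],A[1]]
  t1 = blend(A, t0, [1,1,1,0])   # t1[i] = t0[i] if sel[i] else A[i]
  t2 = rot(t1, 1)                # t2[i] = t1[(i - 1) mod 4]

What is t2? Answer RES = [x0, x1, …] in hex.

  t0: 33 f5 4b d3
  t1: 33 f5 4b a3
  t2: a3 33 f5 4b

RES = [ 0xa3  0x33  0xf5  0x4b ]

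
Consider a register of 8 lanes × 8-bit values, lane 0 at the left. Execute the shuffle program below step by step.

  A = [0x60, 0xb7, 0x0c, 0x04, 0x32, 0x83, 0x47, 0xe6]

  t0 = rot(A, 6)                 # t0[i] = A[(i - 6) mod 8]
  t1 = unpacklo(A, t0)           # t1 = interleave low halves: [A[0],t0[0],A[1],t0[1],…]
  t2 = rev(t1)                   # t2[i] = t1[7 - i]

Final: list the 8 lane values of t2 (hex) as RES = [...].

RES = [ 0x83  0x04  0x32  0x0c  0x04  0xb7  0x0c  0x60 ]

  t0: 0c 04 32 83 47 e6 60 b7
  t1: 60 0c b7 04 0c 32 04 83
  t2: 83 04 32 0c 04 b7 0c 60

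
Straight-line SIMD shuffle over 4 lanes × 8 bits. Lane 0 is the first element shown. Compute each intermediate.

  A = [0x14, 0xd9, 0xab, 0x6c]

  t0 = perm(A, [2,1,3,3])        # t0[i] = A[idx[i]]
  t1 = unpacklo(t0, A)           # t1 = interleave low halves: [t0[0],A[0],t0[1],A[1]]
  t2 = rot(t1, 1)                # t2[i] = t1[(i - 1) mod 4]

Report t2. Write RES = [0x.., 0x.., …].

→ t0 |ab|d9|6c|6c|
→ t1 |ab|14|d9|d9|
→ t2 |d9|ab|14|d9|

RES = [0xd9, 0xab, 0x14, 0xd9]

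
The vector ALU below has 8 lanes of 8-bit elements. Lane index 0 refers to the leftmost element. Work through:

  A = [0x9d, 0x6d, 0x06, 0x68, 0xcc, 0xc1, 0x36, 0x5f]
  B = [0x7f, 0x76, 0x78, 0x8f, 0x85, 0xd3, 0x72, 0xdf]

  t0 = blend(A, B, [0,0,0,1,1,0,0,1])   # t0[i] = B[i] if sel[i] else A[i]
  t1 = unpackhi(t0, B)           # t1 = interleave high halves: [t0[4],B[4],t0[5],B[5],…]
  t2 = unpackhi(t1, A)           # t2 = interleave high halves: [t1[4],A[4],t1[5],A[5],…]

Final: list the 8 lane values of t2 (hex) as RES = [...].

RES = [0x36, 0xcc, 0x72, 0xc1, 0xdf, 0x36, 0xdf, 0x5f]

→ t0 |9d|6d|06|8f|85|c1|36|df|
→ t1 |85|85|c1|d3|36|72|df|df|
→ t2 |36|cc|72|c1|df|36|df|5f|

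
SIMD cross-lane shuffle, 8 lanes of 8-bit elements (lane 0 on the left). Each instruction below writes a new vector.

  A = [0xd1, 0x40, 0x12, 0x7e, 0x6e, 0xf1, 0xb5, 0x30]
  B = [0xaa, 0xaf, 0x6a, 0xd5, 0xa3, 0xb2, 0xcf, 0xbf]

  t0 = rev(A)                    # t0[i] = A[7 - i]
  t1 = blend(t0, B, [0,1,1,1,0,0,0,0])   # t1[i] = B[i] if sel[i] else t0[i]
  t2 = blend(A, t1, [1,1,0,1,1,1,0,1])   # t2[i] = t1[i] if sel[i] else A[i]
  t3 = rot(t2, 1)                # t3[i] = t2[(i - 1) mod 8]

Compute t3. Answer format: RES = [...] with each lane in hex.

RES = [0xd1, 0x30, 0xaf, 0x12, 0xd5, 0x7e, 0x12, 0xb5]

→ t0 |30|b5|f1|6e|7e|12|40|d1|
→ t1 |30|af|6a|d5|7e|12|40|d1|
→ t2 |30|af|12|d5|7e|12|b5|d1|
→ t3 |d1|30|af|12|d5|7e|12|b5|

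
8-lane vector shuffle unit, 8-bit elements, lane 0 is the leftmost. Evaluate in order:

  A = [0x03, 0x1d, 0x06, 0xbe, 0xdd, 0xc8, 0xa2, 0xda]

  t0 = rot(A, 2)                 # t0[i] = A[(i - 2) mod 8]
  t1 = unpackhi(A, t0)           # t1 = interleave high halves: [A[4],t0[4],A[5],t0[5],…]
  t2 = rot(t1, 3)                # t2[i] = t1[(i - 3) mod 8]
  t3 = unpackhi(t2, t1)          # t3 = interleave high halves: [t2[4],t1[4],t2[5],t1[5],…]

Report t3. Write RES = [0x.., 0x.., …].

t0 = [0xa2, 0xda, 0x03, 0x1d, 0x06, 0xbe, 0xdd, 0xc8]
t1 = [0xdd, 0x06, 0xc8, 0xbe, 0xa2, 0xdd, 0xda, 0xc8]
t2 = [0xdd, 0xda, 0xc8, 0xdd, 0x06, 0xc8, 0xbe, 0xa2]
t3 = [0x06, 0xa2, 0xc8, 0xdd, 0xbe, 0xda, 0xa2, 0xc8]

RES = [0x06, 0xa2, 0xc8, 0xdd, 0xbe, 0xda, 0xa2, 0xc8]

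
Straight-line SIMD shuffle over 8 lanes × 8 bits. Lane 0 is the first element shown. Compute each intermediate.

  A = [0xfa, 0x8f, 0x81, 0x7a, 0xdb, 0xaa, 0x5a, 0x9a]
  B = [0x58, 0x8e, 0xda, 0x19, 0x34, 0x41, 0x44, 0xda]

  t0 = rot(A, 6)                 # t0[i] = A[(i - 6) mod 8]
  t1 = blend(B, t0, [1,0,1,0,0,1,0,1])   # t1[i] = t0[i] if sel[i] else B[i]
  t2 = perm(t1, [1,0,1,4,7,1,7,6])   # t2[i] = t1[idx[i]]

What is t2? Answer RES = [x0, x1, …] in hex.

RES = [0x8e, 0x81, 0x8e, 0x34, 0x8f, 0x8e, 0x8f, 0x44]

  t0: 81 7a db aa 5a 9a fa 8f
  t1: 81 8e db 19 34 9a 44 8f
  t2: 8e 81 8e 34 8f 8e 8f 44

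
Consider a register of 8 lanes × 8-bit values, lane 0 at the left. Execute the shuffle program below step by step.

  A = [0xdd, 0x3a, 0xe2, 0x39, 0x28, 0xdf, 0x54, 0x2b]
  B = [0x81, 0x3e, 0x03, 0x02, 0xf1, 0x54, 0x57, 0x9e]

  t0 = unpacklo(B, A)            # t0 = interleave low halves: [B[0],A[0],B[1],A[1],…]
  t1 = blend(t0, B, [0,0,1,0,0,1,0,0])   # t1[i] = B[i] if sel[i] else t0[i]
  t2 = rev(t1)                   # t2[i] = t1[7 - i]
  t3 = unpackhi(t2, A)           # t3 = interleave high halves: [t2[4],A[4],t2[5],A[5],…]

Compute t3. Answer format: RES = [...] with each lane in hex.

RES = [0x3a, 0x28, 0x03, 0xdf, 0xdd, 0x54, 0x81, 0x2b]

t0 = [0x81, 0xdd, 0x3e, 0x3a, 0x03, 0xe2, 0x02, 0x39]
t1 = [0x81, 0xdd, 0x03, 0x3a, 0x03, 0x54, 0x02, 0x39]
t2 = [0x39, 0x02, 0x54, 0x03, 0x3a, 0x03, 0xdd, 0x81]
t3 = [0x3a, 0x28, 0x03, 0xdf, 0xdd, 0x54, 0x81, 0x2b]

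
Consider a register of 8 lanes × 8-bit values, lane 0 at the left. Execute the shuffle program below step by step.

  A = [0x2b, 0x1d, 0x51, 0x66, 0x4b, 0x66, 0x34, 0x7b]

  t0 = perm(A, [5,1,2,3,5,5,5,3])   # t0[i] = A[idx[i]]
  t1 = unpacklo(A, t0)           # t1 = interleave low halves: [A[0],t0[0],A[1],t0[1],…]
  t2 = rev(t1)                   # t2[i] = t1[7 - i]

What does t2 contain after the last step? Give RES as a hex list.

RES = [0x66, 0x66, 0x51, 0x51, 0x1d, 0x1d, 0x66, 0x2b]

t0 = [0x66, 0x1d, 0x51, 0x66, 0x66, 0x66, 0x66, 0x66]
t1 = [0x2b, 0x66, 0x1d, 0x1d, 0x51, 0x51, 0x66, 0x66]
t2 = [0x66, 0x66, 0x51, 0x51, 0x1d, 0x1d, 0x66, 0x2b]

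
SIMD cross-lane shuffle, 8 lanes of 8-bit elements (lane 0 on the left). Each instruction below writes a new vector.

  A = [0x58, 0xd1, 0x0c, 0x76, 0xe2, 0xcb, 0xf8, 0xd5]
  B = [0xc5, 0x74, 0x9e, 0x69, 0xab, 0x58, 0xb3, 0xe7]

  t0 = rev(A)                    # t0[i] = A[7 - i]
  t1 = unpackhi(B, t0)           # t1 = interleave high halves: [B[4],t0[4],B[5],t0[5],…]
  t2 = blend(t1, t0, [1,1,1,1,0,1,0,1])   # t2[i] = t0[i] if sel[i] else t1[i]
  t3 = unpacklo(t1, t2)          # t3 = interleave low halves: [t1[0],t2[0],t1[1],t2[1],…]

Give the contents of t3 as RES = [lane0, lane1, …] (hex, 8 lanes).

→ t0 |d5|f8|cb|e2|76|0c|d1|58|
→ t1 |ab|76|58|0c|b3|d1|e7|58|
→ t2 |d5|f8|cb|e2|b3|0c|e7|58|
→ t3 |ab|d5|76|f8|58|cb|0c|e2|

RES = [0xab, 0xd5, 0x76, 0xf8, 0x58, 0xcb, 0x0c, 0xe2]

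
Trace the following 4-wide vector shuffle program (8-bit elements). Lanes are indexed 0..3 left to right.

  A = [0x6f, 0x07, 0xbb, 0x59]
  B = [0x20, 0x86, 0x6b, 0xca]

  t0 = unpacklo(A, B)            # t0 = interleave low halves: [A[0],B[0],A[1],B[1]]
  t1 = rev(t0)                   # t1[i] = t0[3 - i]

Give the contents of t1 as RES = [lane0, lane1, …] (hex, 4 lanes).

  t0: 6f 20 07 86
  t1: 86 07 20 6f

RES = [0x86, 0x07, 0x20, 0x6f]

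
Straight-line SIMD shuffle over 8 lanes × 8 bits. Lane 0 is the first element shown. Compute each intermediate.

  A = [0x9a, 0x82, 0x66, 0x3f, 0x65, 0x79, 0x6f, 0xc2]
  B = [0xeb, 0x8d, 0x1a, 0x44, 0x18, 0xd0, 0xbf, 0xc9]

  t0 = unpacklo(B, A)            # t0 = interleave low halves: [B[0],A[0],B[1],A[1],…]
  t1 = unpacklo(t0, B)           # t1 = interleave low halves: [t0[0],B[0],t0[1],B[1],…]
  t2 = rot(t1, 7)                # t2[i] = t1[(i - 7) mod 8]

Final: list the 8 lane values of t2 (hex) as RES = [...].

RES = [ 0xeb  0x9a  0x8d  0x8d  0x1a  0x82  0x44  0xeb ]

  t0: eb 9a 8d 82 1a 66 44 3f
  t1: eb eb 9a 8d 8d 1a 82 44
  t2: eb 9a 8d 8d 1a 82 44 eb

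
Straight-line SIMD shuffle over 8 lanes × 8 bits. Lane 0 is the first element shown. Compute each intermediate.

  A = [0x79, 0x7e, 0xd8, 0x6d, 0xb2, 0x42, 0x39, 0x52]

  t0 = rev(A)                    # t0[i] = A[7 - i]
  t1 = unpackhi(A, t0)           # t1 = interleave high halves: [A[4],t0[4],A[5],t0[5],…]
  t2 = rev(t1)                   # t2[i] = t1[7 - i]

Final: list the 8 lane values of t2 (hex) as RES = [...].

RES = [0x79, 0x52, 0x7e, 0x39, 0xd8, 0x42, 0x6d, 0xb2]

  t0: 52 39 42 b2 6d d8 7e 79
  t1: b2 6d 42 d8 39 7e 52 79
  t2: 79 52 7e 39 d8 42 6d b2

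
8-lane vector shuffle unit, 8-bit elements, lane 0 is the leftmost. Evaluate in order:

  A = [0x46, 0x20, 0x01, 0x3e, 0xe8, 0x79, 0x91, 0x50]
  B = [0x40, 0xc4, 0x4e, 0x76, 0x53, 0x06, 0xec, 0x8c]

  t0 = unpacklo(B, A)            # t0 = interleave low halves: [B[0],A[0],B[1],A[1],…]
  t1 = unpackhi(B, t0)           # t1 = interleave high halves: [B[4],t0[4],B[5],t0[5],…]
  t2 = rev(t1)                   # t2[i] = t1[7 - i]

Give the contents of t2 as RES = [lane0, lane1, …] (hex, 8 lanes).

RES = [0x3e, 0x8c, 0x76, 0xec, 0x01, 0x06, 0x4e, 0x53]

→ t0 |40|46|c4|20|4e|01|76|3e|
→ t1 |53|4e|06|01|ec|76|8c|3e|
→ t2 |3e|8c|76|ec|01|06|4e|53|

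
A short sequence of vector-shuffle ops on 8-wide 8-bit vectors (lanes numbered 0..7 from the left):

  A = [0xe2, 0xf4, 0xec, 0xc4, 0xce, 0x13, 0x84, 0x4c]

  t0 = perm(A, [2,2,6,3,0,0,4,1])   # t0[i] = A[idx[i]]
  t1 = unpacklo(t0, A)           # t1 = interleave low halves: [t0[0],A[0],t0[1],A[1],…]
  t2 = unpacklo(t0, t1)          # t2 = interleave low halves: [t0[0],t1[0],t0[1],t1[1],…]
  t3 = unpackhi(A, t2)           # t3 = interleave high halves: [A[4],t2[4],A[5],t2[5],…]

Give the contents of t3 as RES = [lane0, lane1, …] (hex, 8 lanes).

RES = [ 0xce  0x84  0x13  0xec  0x84  0xc4  0x4c  0xf4 ]

t0 = [0xec, 0xec, 0x84, 0xc4, 0xe2, 0xe2, 0xce, 0xf4]
t1 = [0xec, 0xe2, 0xec, 0xf4, 0x84, 0xec, 0xc4, 0xc4]
t2 = [0xec, 0xec, 0xec, 0xe2, 0x84, 0xec, 0xc4, 0xf4]
t3 = [0xce, 0x84, 0x13, 0xec, 0x84, 0xc4, 0x4c, 0xf4]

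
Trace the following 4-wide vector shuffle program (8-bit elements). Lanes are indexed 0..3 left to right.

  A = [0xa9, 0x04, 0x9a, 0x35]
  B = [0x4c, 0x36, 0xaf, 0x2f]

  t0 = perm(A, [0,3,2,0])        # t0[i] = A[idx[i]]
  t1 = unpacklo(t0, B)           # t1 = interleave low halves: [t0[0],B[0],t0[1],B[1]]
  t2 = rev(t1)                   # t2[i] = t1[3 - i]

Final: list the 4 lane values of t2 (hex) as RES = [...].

  t0: a9 35 9a a9
  t1: a9 4c 35 36
  t2: 36 35 4c a9

RES = [ 0x36  0x35  0x4c  0xa9 ]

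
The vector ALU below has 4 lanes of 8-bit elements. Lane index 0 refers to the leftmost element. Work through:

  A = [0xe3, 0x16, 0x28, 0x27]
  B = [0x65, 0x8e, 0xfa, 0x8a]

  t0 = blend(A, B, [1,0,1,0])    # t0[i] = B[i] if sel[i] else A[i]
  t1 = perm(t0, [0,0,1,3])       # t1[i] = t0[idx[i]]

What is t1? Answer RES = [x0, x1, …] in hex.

RES = [ 0x65  0x65  0x16  0x27 ]

→ t0 |65|16|fa|27|
→ t1 |65|65|16|27|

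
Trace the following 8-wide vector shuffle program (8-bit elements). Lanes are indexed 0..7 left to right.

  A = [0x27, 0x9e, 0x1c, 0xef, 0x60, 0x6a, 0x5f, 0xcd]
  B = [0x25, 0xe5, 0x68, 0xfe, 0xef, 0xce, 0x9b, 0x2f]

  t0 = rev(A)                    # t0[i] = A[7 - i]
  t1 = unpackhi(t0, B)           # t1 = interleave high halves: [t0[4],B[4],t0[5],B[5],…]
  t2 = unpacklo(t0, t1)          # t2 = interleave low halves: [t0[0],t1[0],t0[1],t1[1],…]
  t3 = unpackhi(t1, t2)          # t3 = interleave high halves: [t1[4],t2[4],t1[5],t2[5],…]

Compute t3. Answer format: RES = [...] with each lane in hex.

→ t0 |cd|5f|6a|60|ef|1c|9e|27|
→ t1 |ef|ef|1c|ce|9e|9b|27|2f|
→ t2 |cd|ef|5f|ef|6a|1c|60|ce|
→ t3 |9e|6a|9b|1c|27|60|2f|ce|

RES = [0x9e, 0x6a, 0x9b, 0x1c, 0x27, 0x60, 0x2f, 0xce]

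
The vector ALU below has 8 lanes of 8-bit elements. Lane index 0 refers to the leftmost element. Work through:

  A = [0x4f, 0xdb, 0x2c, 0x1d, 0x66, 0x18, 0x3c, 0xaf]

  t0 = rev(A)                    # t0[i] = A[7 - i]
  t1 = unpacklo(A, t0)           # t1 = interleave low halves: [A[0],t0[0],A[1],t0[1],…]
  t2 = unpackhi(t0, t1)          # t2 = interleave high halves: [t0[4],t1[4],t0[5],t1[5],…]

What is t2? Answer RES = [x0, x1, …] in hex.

RES = [ 0x1d  0x2c  0x2c  0x18  0xdb  0x1d  0x4f  0x66 ]

t0 = [0xaf, 0x3c, 0x18, 0x66, 0x1d, 0x2c, 0xdb, 0x4f]
t1 = [0x4f, 0xaf, 0xdb, 0x3c, 0x2c, 0x18, 0x1d, 0x66]
t2 = [0x1d, 0x2c, 0x2c, 0x18, 0xdb, 0x1d, 0x4f, 0x66]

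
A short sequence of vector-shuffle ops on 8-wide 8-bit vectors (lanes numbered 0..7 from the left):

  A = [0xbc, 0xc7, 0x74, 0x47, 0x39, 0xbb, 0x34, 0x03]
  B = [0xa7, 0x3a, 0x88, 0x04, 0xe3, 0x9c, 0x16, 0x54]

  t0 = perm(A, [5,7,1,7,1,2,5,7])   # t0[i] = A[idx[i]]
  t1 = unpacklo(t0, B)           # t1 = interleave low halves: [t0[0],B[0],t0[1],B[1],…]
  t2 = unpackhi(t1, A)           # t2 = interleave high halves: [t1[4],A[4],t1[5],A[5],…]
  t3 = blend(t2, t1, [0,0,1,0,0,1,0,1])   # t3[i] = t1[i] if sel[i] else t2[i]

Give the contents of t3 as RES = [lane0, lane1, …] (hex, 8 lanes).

RES = [ 0xc7  0x39  0x03  0xbb  0x03  0x88  0x04  0x04 ]

→ t0 |bb|03|c7|03|c7|74|bb|03|
→ t1 |bb|a7|03|3a|c7|88|03|04|
→ t2 |c7|39|88|bb|03|34|04|03|
→ t3 |c7|39|03|bb|03|88|04|04|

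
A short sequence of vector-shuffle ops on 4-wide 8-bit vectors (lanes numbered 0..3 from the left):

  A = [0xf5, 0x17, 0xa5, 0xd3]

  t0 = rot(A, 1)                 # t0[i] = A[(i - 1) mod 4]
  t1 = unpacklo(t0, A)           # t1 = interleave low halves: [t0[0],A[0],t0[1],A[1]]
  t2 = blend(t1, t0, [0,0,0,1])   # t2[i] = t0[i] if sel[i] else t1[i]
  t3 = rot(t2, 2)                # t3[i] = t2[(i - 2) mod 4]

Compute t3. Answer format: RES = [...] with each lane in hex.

RES = [ 0xf5  0xa5  0xd3  0xf5 ]

  t0: d3 f5 17 a5
  t1: d3 f5 f5 17
  t2: d3 f5 f5 a5
  t3: f5 a5 d3 f5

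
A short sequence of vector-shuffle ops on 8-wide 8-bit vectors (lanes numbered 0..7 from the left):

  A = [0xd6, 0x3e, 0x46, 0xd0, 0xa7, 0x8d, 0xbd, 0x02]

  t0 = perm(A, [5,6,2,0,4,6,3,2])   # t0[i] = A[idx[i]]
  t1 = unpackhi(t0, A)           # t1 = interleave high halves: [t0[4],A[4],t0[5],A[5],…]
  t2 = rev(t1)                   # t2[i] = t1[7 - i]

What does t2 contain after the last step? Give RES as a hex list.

RES = [0x02, 0x46, 0xbd, 0xd0, 0x8d, 0xbd, 0xa7, 0xa7]

→ t0 |8d|bd|46|d6|a7|bd|d0|46|
→ t1 |a7|a7|bd|8d|d0|bd|46|02|
→ t2 |02|46|bd|d0|8d|bd|a7|a7|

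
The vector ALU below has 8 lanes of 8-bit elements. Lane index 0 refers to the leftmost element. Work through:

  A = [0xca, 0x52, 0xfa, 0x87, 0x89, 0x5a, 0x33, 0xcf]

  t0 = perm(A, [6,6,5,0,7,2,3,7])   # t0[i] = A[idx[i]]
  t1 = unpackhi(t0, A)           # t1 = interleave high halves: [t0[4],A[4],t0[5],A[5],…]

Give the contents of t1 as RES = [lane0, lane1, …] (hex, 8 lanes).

  t0: 33 33 5a ca cf fa 87 cf
  t1: cf 89 fa 5a 87 33 cf cf

RES = [ 0xcf  0x89  0xfa  0x5a  0x87  0x33  0xcf  0xcf ]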